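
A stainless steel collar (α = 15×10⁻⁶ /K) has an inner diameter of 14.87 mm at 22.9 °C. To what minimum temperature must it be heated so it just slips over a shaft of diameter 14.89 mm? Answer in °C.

Required Δd = 14.89 − 14.87 = 0.02 mm
Δd = αd₀ΔT ⇒ ΔT = Δd/(αd₀) = 0.02 / (15×10⁻⁶ × 14.87) = 89.67 K
T_min = 22.9 + 89.67 = 112.57 °C

T = 113 °C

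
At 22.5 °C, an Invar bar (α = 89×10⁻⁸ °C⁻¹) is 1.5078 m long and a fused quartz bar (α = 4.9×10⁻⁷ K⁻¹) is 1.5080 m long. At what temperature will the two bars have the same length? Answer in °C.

T = 354.2 °C

L₁(1 + α₁ΔT) = L₂(1 + α₂ΔT) ⇒ ΔT = (L₂ − L₁)/(α₁L₁ − α₂L₂)
L₂ − L₁ = 1.5080 − 1.5078 = 2.00×10⁻⁴ m
α₁L₁ − α₂L₂ = 89×10⁻⁸×1.5078 − 4.9×10⁻⁷×1.5080 = 6.03022×10⁻⁷ m/K
ΔT = 2.00×10⁻⁴ / 6.03022×10⁻⁷ = 331.663 K
T = 22.5 + 331.663 = 354.163 °C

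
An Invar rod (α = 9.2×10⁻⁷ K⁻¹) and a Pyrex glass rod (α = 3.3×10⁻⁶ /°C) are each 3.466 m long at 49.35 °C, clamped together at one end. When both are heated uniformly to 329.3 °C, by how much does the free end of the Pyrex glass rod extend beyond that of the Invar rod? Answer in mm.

ΔT = 279.95 K
Invar: ΔL = 9.2×10⁻⁷ × 3.466 m × 279.95 = 8.9268×10⁻⁴ m = 0.89268 mm
Pyrex glass: ΔL = 3.3×10⁻⁶ × 3.466 m × 279.95 = 3.2020×10⁻³ m = 3.2020 mm
difference = 3.2020 − 0.89268 = 2.30932 mm

2.31 mm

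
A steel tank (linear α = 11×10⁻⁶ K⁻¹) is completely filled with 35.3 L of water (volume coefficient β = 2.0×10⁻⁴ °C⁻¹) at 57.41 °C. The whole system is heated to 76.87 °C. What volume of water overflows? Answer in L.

The tank also expands: β_container ≈ 3α = 3.3×10⁻⁵ /K
Net overflow = V₀(β_liq − 3α_cont)ΔT
β − 3α = 2.00×10⁻⁴ − 3.3×10⁻⁵ = 1.67×10⁻⁴ /K; ΔT = 19.46 K
ΔV = 35.3 × 1.67×10⁻⁴ × 19.46 = 0.115 L

0.115 L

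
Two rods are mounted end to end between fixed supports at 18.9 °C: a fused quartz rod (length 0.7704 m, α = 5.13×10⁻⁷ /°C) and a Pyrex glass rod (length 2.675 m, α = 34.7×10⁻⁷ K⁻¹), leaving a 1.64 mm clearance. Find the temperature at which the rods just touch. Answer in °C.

Gap closes when ΔL₁ + ΔL₂ = 1.64 mm = 1.64×10⁻³ m
(α₁L₁ + α₂L₂)ΔT = g
α₁L₁ + α₂L₂ = 5.13×10⁻⁷×0.7704 + 34.7×10⁻⁷×2.675 = 9.6774652×10⁻⁶ m/K
ΔT = 1.64×10⁻³ / 9.6774652×10⁻⁶ = 169.47 K
T = 18.9 + 169.47 = 188.37 °C

T = 188 °C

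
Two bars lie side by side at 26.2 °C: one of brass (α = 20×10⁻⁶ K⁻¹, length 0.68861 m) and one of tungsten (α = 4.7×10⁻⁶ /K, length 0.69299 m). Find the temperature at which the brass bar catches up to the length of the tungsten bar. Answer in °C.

Equal length when α₁L₁ΔT − α₂L₂ΔT = L₂ − L₁ = 4.38×10⁻³ m
α₁L₁ = 1.37722×10⁻⁵, α₂L₂ = 3.257053×10⁻⁶ → Δ(αL) = 1.0515147×10⁻⁵ m/K
ΔT = 4.38×10⁻³ / 1.0515147×10⁻⁵ = 416.542 K, so T = 26.2 + 416.542 = 442.742 °C

T = 442.7 °C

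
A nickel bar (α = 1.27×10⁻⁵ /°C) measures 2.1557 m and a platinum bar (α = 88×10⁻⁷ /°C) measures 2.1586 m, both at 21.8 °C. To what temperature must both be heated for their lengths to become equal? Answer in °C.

T = 367.8 °C

Equal length when α₁L₁ΔT − α₂L₂ΔT = L₂ − L₁ = 2.90×10⁻³ m
α₁L₁ = 2.737739×10⁻⁵, α₂L₂ = 1.899568×10⁻⁵ → Δ(αL) = 8.38171×10⁻⁶ m/K
ΔT = 2.90×10⁻³ / 8.38171×10⁻⁶ = 345.991 K, so T = 21.8 + 345.991 = 367.791 °C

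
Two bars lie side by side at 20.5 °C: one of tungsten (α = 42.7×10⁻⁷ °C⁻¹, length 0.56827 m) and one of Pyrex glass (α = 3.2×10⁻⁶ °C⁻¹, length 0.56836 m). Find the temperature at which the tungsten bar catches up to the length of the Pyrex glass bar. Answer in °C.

T = 168.6 °C

Equal length when α₁L₁ΔT − α₂L₂ΔT = L₂ − L₁ = 9.00×10⁻⁵ m
α₁L₁ = 2.4265129×10⁻⁶, α₂L₂ = 1.818752×10⁻⁶ → Δ(αL) = 6.077609×10⁻⁷ m/K
ΔT = 9.00×10⁻⁵ / 6.077609×10⁻⁷ = 148.085 K, so T = 20.5 + 148.085 = 168.585 °C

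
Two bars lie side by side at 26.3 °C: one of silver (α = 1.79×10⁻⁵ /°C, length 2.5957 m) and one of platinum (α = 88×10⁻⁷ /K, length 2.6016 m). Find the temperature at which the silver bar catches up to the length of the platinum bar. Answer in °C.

T = 276.6 °C

L₁(1 + α₁ΔT) = L₂(1 + α₂ΔT) ⇒ ΔT = (L₂ − L₁)/(α₁L₁ − α₂L₂)
L₂ − L₁ = 2.6016 − 2.5957 = 5.90×10⁻³ m
α₁L₁ − α₂L₂ = 1.79×10⁻⁵×2.5957 − 88×10⁻⁷×2.6016 = 2.356895×10⁻⁵ m/K
ΔT = 5.90×10⁻³ / 2.356895×10⁻⁵ = 250.329 K
T = 26.3 + 250.329 = 276.629 °C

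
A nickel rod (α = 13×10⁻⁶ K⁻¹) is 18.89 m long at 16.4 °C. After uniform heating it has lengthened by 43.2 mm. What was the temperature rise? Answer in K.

ΔT = 176 K

ΔL = αL₀ΔT ⇒ ΔT = ΔL / (αL₀)
ΔT = 43.2×10⁻³ m / (13×10⁻⁶ × 18.89 m) = 175.92 K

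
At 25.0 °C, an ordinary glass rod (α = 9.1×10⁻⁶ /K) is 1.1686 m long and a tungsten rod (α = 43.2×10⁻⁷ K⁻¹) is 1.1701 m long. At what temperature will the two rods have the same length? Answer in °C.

L₁(1 + α₁ΔT) = L₂(1 + α₂ΔT) ⇒ ΔT = (L₂ − L₁)/(α₁L₁ − α₂L₂)
L₂ − L₁ = 1.1701 − 1.1686 = 1.50×10⁻³ m
α₁L₁ − α₂L₂ = 9.1×10⁻⁶×1.1686 − 43.2×10⁻⁷×1.1701 = 5.579428×10⁻⁶ m/K
ΔT = 1.50×10⁻³ / 5.579428×10⁻⁶ = 268.845 K
T = 25.0 + 268.845 = 293.845 °C

T = 293.8 °C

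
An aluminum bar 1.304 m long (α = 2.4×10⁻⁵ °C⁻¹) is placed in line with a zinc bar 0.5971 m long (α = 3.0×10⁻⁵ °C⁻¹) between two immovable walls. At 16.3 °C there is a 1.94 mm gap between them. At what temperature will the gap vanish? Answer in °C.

T = 55.7 °C

Gap closes when ΔL₁ + ΔL₂ = 1.94 mm = 1.94×10⁻³ m
(α₁L₁ + α₂L₂)ΔT = g
α₁L₁ + α₂L₂ = 2.4×10⁻⁵×1.304 + 3.0×10⁻⁵×0.5971 = 4.9209×10⁻⁵ m/K
ΔT = 1.94×10⁻³ / 4.9209×10⁻⁵ = 39.424 K
T = 16.3 + 39.424 = 55.724 °C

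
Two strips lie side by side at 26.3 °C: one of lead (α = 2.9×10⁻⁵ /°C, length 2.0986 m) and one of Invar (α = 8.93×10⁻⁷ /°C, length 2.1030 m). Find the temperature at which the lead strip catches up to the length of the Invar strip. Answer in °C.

T = 100.9 °C

Equal length when α₁L₁ΔT − α₂L₂ΔT = L₂ − L₁ = 4.40×10⁻³ m
α₁L₁ = 6.08594×10⁻⁵, α₂L₂ = 1.877979×10⁻⁶ → Δ(αL) = 5.8981421×10⁻⁵ m/K
ΔT = 4.40×10⁻³ / 5.8981421×10⁻⁵ = 74.600 K, so T = 26.3 + 74.600 = 100.900 °C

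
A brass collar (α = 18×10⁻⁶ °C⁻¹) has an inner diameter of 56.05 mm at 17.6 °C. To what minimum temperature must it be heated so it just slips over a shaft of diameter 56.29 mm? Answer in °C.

T = 255 °C

Required Δd = 56.29 − 56.05 = 0.24 mm
Δd = αd₀ΔT ⇒ ΔT = Δd/(αd₀) = 0.24 / (18×10⁻⁶ × 56.05) = 237.88 K
T_min = 17.6 + 237.88 = 255.48 °C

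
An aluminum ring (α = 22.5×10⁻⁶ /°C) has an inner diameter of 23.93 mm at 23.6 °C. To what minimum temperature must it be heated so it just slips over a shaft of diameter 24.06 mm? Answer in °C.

Required Δd = 24.06 − 23.93 = 0.13 mm
Δd = αd₀ΔT ⇒ ΔT = Δd/(αd₀) = 0.13 / (22.5×10⁻⁶ × 23.93) = 241.44 K
T_min = 23.6 + 241.44 = 265.04 °C

T = 265 °C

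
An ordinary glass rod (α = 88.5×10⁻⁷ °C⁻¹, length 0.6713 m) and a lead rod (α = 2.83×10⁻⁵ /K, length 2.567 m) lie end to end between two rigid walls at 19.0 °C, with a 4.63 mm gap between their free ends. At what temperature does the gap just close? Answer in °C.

T = 77.9 °C

Gap closes when ΔL₁ + ΔL₂ = 4.63 mm = 4.63×10⁻³ m
(α₁L₁ + α₂L₂)ΔT = g
α₁L₁ + α₂L₂ = 88.5×10⁻⁷×0.6713 + 2.83×10⁻⁵×2.567 = 7.8587105×10⁻⁵ m/K
ΔT = 4.63×10⁻³ / 7.8587105×10⁻⁵ = 58.916 K
T = 19.0 + 58.916 = 77.916 °C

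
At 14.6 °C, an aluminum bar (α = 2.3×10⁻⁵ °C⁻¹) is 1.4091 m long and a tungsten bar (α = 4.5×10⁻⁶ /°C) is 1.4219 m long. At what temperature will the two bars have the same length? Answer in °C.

Equal length when α₁L₁ΔT − α₂L₂ΔT = L₂ − L₁ = 1.28×10⁻² m
α₁L₁ = 3.24093×10⁻⁵, α₂L₂ = 6.39855×10⁻⁶ → Δ(αL) = 2.601075×10⁻⁵ m/K
ΔT = 1.28×10⁻² / 2.601075×10⁻⁵ = 492.104 K, so T = 14.6 + 492.104 = 506.704 °C

T = 506.7 °C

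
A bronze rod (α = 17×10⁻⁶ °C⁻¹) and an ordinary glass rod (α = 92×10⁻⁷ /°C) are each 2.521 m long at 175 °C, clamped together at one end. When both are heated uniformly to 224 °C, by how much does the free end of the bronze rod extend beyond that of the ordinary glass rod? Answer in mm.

ΔT = 49 K
bronze: ΔL = 17×10⁻⁶ × 2.521 m × 49 = 2.1000×10⁻³ m = 2.1000 mm
ordinary glass: ΔL = 92×10⁻⁷ × 2.521 m × 49 = 1.1365×10⁻³ m = 1.1365 mm
difference = 2.1000 − 1.1365 = 0.9635 mm

0.964 mm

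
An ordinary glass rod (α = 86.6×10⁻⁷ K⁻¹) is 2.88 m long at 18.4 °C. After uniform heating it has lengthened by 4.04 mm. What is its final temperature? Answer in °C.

T = 180 °C

ΔL = αL₀ΔT ⇒ ΔT = ΔL / (αL₀)
ΔT = 4.04×10⁻³ m / (86.6×10⁻⁷ × 2.88 m) = 161.98 K
T = 18.4 + 161.98 = 180.38 °C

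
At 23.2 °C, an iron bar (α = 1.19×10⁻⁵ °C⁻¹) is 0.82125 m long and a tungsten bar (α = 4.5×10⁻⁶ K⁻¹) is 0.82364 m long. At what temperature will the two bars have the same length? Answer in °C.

T = 417.2 °C

Equal length when α₁L₁ΔT − α₂L₂ΔT = L₂ − L₁ = 2.39×10⁻³ m
α₁L₁ = 9.772875×10⁻⁶, α₂L₂ = 3.70638×10⁻⁶ → Δ(αL) = 6.066495×10⁻⁶ m/K
ΔT = 2.39×10⁻³ / 6.066495×10⁻⁶ = 393.967 K, so T = 23.2 + 393.967 = 417.167 °C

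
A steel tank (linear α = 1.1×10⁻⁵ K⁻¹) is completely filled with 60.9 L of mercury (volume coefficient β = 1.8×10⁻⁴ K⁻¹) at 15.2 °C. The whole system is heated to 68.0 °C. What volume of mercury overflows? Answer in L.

0.473 L

The tank also expands: β_container ≈ 3α = 3.3×10⁻⁵ /K
Net overflow = V₀(β_liq − 3α_cont)ΔT
β − 3α = 1.80×10⁻⁴ − 3.3×10⁻⁵ = 1.47×10⁻⁴ /K; ΔT = 52.8 K
ΔV = 60.9 × 1.47×10⁻⁴ × 52.8 = 0.473 L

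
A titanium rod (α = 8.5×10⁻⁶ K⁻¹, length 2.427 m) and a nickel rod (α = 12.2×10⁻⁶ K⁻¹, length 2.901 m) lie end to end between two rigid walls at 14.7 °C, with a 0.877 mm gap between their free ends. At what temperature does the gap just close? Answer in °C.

T = 30.4 °C

Gap closes when ΔL₁ + ΔL₂ = 0.877 mm = 8.77×10⁻⁴ m
(α₁L₁ + α₂L₂)ΔT = g
α₁L₁ + α₂L₂ = 8.5×10⁻⁶×2.427 + 12.2×10⁻⁶×2.901 = 5.60217×10⁻⁵ m/K
ΔT = 8.77×10⁻⁴ / 5.60217×10⁻⁵ = 15.655 K
T = 14.7 + 15.655 = 30.355 °C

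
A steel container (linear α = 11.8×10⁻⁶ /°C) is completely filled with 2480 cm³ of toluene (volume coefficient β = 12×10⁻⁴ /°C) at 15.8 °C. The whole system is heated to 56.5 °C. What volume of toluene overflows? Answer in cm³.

The container also expands: β_container ≈ 3α = 3.54×10⁻⁵ /K
Net overflow = V₀(β_liq − 3α_cont)ΔT
β − 3α = 1.20×10⁻³ − 3.54×10⁻⁵ = 1.1646×10⁻³ /K; ΔT = 40.7 K
ΔV = 2480 × 1.1646×10⁻³ × 40.7 = 118 cm³

118 cm³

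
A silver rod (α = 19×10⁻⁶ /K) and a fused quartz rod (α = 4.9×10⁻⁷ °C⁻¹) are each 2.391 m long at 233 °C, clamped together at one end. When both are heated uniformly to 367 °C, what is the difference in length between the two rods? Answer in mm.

ΔT = 134 K
silver: ΔL = 19×10⁻⁶ × 2.391 m × 134 = 6.0875×10⁻³ m = 6.0875 mm
fused quartz: ΔL = 4.9×10⁻⁷ × 2.391 m × 134 = 1.5699×10⁻⁴ m = 0.15699 mm
difference = 6.0875 − 0.15699 = 5.93051 mm

5.93 mm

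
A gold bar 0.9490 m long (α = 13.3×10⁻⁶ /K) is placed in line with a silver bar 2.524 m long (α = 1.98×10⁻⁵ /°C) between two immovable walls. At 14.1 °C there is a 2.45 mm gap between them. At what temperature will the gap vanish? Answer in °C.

α₁L₁ = 1.26217×10⁻⁵ m/K, α₂L₂ = 4.99752×10⁻⁵ m/K → total 6.25969×10⁻⁵ m/K
ΔT = g/(α₁L₁+α₂L₂) = 2.45×10⁻³ / 6.25969×10⁻⁵ = 39.139 K
T = 14.1 + 39.139 = 53.239 °C

T = 53.2 °C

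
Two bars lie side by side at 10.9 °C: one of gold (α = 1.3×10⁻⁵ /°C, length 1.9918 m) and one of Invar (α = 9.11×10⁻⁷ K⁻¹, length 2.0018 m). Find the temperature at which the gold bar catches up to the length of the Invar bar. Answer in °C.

Equal length when α₁L₁ΔT − α₂L₂ΔT = L₂ − L₁ = 1.00×10⁻² m
α₁L₁ = 2.58934×10⁻⁵, α₂L₂ = 1.8236398×10⁻⁶ → Δ(αL) = 2.40697602×10⁻⁵ m/K
ΔT = 1.00×10⁻² / 2.40697602×10⁻⁵ = 415.459 K, so T = 10.9 + 415.459 = 426.359 °C

T = 426.4 °C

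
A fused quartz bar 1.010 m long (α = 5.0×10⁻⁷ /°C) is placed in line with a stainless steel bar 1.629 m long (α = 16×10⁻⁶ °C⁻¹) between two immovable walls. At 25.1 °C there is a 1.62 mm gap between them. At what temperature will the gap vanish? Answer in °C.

α₁L₁ = 5.050×10⁻⁷ m/K, α₂L₂ = 2.6064×10⁻⁵ m/K → total 2.6569×10⁻⁵ m/K
ΔT = g/(α₁L₁+α₂L₂) = 1.62×10⁻³ / 2.6569×10⁻⁵ = 60.973 K
T = 25.1 + 60.973 = 86.073 °C

T = 86.1 °C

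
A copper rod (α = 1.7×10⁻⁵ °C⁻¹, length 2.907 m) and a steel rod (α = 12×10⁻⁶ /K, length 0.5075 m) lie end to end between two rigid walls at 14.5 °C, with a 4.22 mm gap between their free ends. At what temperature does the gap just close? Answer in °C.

Gap closes when ΔL₁ + ΔL₂ = 4.22 mm = 4.22×10⁻³ m
(α₁L₁ + α₂L₂)ΔT = g
α₁L₁ + α₂L₂ = 1.7×10⁻⁵×2.907 + 12×10⁻⁶×0.5075 = 5.5509×10⁻⁵ m/K
ΔT = 4.22×10⁻³ / 5.5509×10⁻⁵ = 76.024 K
T = 14.5 + 76.024 = 90.524 °C

T = 90.5 °C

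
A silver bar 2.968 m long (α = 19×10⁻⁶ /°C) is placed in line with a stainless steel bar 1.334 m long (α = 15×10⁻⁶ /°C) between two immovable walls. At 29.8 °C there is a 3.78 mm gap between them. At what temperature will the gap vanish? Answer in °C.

T = 79.3 °C

Gap closes when ΔL₁ + ΔL₂ = 3.78 mm = 3.78×10⁻³ m
(α₁L₁ + α₂L₂)ΔT = g
α₁L₁ + α₂L₂ = 19×10⁻⁶×2.968 + 15×10⁻⁶×1.334 = 7.6402×10⁻⁵ m/K
ΔT = 3.78×10⁻³ / 7.6402×10⁻⁵ = 49.475 K
T = 29.8 + 49.475 = 79.275 °C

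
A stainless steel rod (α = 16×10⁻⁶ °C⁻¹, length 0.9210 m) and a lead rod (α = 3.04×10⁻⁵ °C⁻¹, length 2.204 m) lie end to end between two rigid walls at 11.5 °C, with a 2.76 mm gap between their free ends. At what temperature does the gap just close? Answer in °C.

Gap closes when ΔL₁ + ΔL₂ = 2.76 mm = 2.76×10⁻³ m
(α₁L₁ + α₂L₂)ΔT = g
α₁L₁ + α₂L₂ = 16×10⁻⁶×0.9210 + 3.04×10⁻⁵×2.204 = 8.17376×10⁻⁵ m/K
ΔT = 2.76×10⁻³ / 8.17376×10⁻⁵ = 33.767 K
T = 11.5 + 33.767 = 45.267 °C

T = 45.3 °C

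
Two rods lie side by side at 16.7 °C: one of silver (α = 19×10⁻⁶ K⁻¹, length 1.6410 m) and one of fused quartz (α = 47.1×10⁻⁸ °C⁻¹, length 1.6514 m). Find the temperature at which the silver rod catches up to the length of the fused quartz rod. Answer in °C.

L₁(1 + α₁ΔT) = L₂(1 + α₂ΔT) ⇒ ΔT = (L₂ − L₁)/(α₁L₁ − α₂L₂)
L₂ − L₁ = 1.6514 − 1.6410 = 1.04×10⁻² m
α₁L₁ − α₂L₂ = 19×10⁻⁶×1.6410 − 47.1×10⁻⁸×1.6514 = 3.04011906×10⁻⁵ m/K
ΔT = 1.04×10⁻² / 3.04011906×10⁻⁵ = 342.092 K
T = 16.7 + 342.092 = 358.792 °C

T = 358.8 °C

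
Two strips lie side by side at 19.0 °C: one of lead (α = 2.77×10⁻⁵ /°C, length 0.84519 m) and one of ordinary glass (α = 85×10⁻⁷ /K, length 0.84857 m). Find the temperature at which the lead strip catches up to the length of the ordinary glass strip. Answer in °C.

Equal length when α₁L₁ΔT − α₂L₂ΔT = L₂ − L₁ = 3.38×10⁻³ m
α₁L₁ = 2.3411763×10⁻⁵, α₂L₂ = 7.212845×10⁻⁶ → Δ(αL) = 1.6198918×10⁻⁵ m/K
ΔT = 3.38×10⁻³ / 1.6198918×10⁻⁵ = 208.656 K, so T = 19.0 + 208.656 = 227.656 °C

T = 227.7 °C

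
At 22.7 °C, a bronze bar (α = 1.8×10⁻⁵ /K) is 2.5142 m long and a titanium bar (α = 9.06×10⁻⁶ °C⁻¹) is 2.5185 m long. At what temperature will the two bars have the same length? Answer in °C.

T = 214.3 °C

L₁(1 + α₁ΔT) = L₂(1 + α₂ΔT) ⇒ ΔT = (L₂ − L₁)/(α₁L₁ − α₂L₂)
L₂ − L₁ = 2.5185 − 2.5142 = 4.30×10⁻³ m
α₁L₁ − α₂L₂ = 1.8×10⁻⁵×2.5142 − 9.06×10⁻⁶×2.5185 = 2.243799×10⁻⁵ m/K
ΔT = 4.30×10⁻³ / 2.243799×10⁻⁵ = 191.639 K
T = 22.7 + 191.639 = 214.339 °C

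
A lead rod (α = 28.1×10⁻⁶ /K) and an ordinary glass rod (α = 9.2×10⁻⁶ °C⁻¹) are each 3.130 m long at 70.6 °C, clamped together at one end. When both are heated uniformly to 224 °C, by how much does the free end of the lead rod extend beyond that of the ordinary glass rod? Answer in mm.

ΔT = 153.4 K
lead: ΔL = 28.1×10⁻⁶ × 3.130 m × 153.4 = 1.3492×10⁻² m = 13.492 mm
ordinary glass: ΔL = 9.2×10⁻⁶ × 3.130 m × 153.4 = 4.4173×10⁻³ m = 4.4173 mm
difference = 13.492 − 4.4173 = 9.0747 mm

9.07 mm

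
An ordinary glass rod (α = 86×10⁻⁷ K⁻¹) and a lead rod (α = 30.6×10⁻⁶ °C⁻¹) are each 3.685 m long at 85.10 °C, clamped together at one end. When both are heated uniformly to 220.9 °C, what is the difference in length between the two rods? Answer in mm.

11.0 mm

ΔT = 135.80 K
ordinary glass: ΔL = 86×10⁻⁷ × 3.685 m × 135.80 = 4.3036×10⁻³ m = 4.3036 mm
lead: ΔL = 30.6×10⁻⁶ × 3.685 m × 135.80 = 1.5313×10⁻² m = 15.313 mm
difference = 15.313 − 4.3036 = 11.0094 mm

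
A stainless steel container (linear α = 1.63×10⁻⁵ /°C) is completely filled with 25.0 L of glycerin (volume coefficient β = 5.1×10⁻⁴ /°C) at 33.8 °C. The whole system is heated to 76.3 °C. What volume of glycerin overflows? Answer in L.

0.490 L

The container also expands: β_container ≈ 3α = 4.89×10⁻⁵ /K
Net overflow = V₀(β_liq − 3α_cont)ΔT
β − 3α = 5.10×10⁻⁴ − 4.89×10⁻⁵ = 4.611×10⁻⁴ /K; ΔT = 42.5 K
ΔV = 25.0 × 4.611×10⁻⁴ × 42.5 = 0.490 L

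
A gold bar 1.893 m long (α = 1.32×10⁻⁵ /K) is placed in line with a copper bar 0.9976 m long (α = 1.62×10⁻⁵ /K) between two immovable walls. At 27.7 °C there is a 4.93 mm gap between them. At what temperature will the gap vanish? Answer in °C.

T = 148 °C

Gap closes when ΔL₁ + ΔL₂ = 4.93 mm = 4.93×10⁻³ m
(α₁L₁ + α₂L₂)ΔT = g
α₁L₁ + α₂L₂ = 1.32×10⁻⁵×1.893 + 1.62×10⁻⁵×0.9976 = 4.114872×10⁻⁵ m/K
ΔT = 4.93×10⁻³ / 4.114872×10⁻⁵ = 119.81 K
T = 27.7 + 119.81 = 147.51 °C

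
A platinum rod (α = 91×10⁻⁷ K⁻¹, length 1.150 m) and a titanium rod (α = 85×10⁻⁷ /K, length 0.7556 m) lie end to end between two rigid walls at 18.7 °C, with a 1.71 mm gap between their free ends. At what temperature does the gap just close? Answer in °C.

T = 120 °C

Gap closes when ΔL₁ + ΔL₂ = 1.71 mm = 1.71×10⁻³ m
(α₁L₁ + α₂L₂)ΔT = g
α₁L₁ + α₂L₂ = 91×10⁻⁷×1.150 + 85×10⁻⁷×0.7556 = 1.68876×10⁻⁵ m/K
ΔT = 1.71×10⁻³ / 1.68876×10⁻⁵ = 101.26 K
T = 18.7 + 101.26 = 119.96 °C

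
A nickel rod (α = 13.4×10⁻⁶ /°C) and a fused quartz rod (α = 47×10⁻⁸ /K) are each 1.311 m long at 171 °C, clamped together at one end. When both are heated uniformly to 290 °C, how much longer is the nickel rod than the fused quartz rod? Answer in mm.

2.02 mm

ΔT = 119 K
nickel: ΔL = 13.4×10⁻⁶ × 1.311 m × 119 = 2.0905×10⁻³ m = 2.0905 mm
fused quartz: ΔL = 47×10⁻⁸ × 1.311 m × 119 = 7.3324×10⁻⁵ m = 0.073324 mm
difference = 2.0905 − 0.073324 = 2.017176 mm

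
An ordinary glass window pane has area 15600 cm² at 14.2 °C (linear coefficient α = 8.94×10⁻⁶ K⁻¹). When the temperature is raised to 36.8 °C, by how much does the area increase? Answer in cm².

ΔA = 6.30 cm²

Area coefficient ≈ 2α; |ΔT| = 22.6 K
ΔA = 2αA₀ΔT = 2(8.94×10⁻⁶)(15600)(22.6) = 6.30 cm²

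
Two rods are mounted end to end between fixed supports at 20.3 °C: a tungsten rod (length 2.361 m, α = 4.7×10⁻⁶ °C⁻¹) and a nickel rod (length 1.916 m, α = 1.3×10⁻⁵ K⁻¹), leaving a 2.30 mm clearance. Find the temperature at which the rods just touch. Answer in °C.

T = 84.2 °C

Gap closes when ΔL₁ + ΔL₂ = 2.30 mm = 2.30×10⁻³ m
(α₁L₁ + α₂L₂)ΔT = g
α₁L₁ + α₂L₂ = 4.7×10⁻⁶×2.361 + 1.3×10⁻⁵×1.916 = 3.60047×10⁻⁵ m/K
ΔT = 2.30×10⁻³ / 3.60047×10⁻⁵ = 63.881 K
T = 20.3 + 63.881 = 84.181 °C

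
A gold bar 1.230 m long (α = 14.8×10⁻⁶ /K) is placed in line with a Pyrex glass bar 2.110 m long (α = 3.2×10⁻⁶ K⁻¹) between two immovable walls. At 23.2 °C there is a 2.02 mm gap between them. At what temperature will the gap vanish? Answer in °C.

Gap closes when ΔL₁ + ΔL₂ = 2.02 mm = 2.02×10⁻³ m
(α₁L₁ + α₂L₂)ΔT = g
α₁L₁ + α₂L₂ = 14.8×10⁻⁶×1.230 + 3.2×10⁻⁶×2.110 = 2.4956×10⁻⁵ m/K
ΔT = 2.02×10⁻³ / 2.4956×10⁻⁵ = 80.94 K
T = 23.2 + 80.94 = 104.14 °C

T = 104 °C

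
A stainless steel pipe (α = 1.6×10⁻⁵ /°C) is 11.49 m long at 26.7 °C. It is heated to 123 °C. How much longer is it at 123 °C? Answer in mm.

ΔL = 17.7 mm

|ΔT| = |123 − 26.7| = 96.3 K
ΔL = αL₀ΔT = (1.6×10⁻⁵)(11.49)(96.3) = 1.77×10⁻² m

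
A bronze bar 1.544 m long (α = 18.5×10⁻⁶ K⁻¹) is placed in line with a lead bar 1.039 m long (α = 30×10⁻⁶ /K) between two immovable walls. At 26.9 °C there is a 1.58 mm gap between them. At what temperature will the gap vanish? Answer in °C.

T = 53.4 °C

α₁L₁ = 2.8564×10⁻⁵ m/K, α₂L₂ = 3.117×10⁻⁵ m/K → total 5.9734×10⁻⁵ m/K
ΔT = g/(α₁L₁+α₂L₂) = 1.58×10⁻³ / 5.9734×10⁻⁵ = 26.451 K
T = 26.9 + 26.451 = 53.351 °C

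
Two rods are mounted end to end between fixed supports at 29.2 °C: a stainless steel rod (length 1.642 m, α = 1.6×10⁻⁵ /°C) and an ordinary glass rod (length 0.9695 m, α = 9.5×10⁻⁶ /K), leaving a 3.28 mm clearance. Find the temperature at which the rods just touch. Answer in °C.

Gap closes when ΔL₁ + ΔL₂ = 3.28 mm = 3.28×10⁻³ m
(α₁L₁ + α₂L₂)ΔT = g
α₁L₁ + α₂L₂ = 1.6×10⁻⁵×1.642 + 9.5×10⁻⁶×0.9695 = 3.548225×10⁻⁵ m/K
ΔT = 3.28×10⁻³ / 3.548225×10⁻⁵ = 92.44 K
T = 29.2 + 92.44 = 121.64 °C

T = 122 °C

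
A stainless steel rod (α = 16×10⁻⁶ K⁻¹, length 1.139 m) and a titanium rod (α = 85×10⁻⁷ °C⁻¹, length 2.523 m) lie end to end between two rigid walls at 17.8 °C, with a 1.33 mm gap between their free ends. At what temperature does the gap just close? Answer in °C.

T = 51.3 °C

Gap closes when ΔL₁ + ΔL₂ = 1.33 mm = 1.33×10⁻³ m
(α₁L₁ + α₂L₂)ΔT = g
α₁L₁ + α₂L₂ = 16×10⁻⁶×1.139 + 85×10⁻⁷×2.523 = 3.96695×10⁻⁵ m/K
ΔT = 1.33×10⁻³ / 3.96695×10⁻⁵ = 33.527 K
T = 17.8 + 33.527 = 51.327 °C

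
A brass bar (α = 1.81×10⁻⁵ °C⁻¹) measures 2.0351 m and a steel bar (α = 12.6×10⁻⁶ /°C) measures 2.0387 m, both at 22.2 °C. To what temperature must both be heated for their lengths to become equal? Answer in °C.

T = 345.1 °C

L₁(1 + α₁ΔT) = L₂(1 + α₂ΔT) ⇒ ΔT = (L₂ − L₁)/(α₁L₁ − α₂L₂)
L₂ − L₁ = 2.0387 − 2.0351 = 3.60×10⁻³ m
α₁L₁ − α₂L₂ = 1.81×10⁻⁵×2.0351 − 12.6×10⁻⁶×2.0387 = 1.114769×10⁻⁵ m/K
ΔT = 3.60×10⁻³ / 1.114769×10⁻⁵ = 322.937 K
T = 22.2 + 322.937 = 345.137 °C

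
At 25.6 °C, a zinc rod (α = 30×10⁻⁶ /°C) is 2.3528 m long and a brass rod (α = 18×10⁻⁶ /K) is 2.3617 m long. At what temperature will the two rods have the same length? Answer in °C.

T = 342.6 °C

Equal length when α₁L₁ΔT − α₂L₂ΔT = L₂ − L₁ = 8.90×10⁻³ m
α₁L₁ = 7.0584×10⁻⁵, α₂L₂ = 4.25106×10⁻⁵ → Δ(αL) = 2.80734×10⁻⁵ m/K
ΔT = 8.90×10⁻³ / 2.80734×10⁻⁵ = 317.026 K, so T = 25.6 + 317.026 = 342.626 °C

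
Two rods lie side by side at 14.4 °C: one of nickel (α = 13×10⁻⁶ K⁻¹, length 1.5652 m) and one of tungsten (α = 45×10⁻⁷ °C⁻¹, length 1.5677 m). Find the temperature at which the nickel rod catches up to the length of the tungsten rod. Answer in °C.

T = 202.5 °C

L₁(1 + α₁ΔT) = L₂(1 + α₂ΔT) ⇒ ΔT = (L₂ − L₁)/(α₁L₁ − α₂L₂)
L₂ − L₁ = 1.5677 − 1.5652 = 2.50×10⁻³ m
α₁L₁ − α₂L₂ = 13×10⁻⁶×1.5652 − 45×10⁻⁷×1.5677 = 1.329295×10⁻⁵ m/K
ΔT = 2.50×10⁻³ / 1.329295×10⁻⁵ = 188.070 K
T = 14.4 + 188.070 = 202.470 °C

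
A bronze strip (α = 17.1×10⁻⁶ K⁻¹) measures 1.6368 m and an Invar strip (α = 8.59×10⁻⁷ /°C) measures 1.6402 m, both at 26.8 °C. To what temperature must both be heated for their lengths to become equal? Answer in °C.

L₁(1 + α₁ΔT) = L₂(1 + α₂ΔT) ⇒ ΔT = (L₂ − L₁)/(α₁L₁ − α₂L₂)
L₂ − L₁ = 1.6402 − 1.6368 = 3.40×10⁻³ m
α₁L₁ − α₂L₂ = 17.1×10⁻⁶×1.6368 − 8.59×10⁻⁷×1.6402 = 2.65803482×10⁻⁵ m/K
ΔT = 3.40×10⁻³ / 2.65803482×10⁻⁵ = 127.914 K
T = 26.8 + 127.914 = 154.714 °C

T = 154.7 °C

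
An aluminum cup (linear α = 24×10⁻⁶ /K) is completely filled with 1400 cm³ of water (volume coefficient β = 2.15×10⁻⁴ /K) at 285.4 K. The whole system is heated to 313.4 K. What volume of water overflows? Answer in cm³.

The cup also expands: β_container ≈ 3α = 7.2×10⁻⁵ /K
Net overflow = V₀(β_liq − 3α_cont)ΔT
β − 3α = 2.15×10⁻⁴ − 7.2×10⁻⁵ = 1.43×10⁻⁴ /K; ΔT = 28.0 K
ΔV = 1400 × 1.43×10⁻⁴ × 28.0 = 5.61 cm³

5.61 cm³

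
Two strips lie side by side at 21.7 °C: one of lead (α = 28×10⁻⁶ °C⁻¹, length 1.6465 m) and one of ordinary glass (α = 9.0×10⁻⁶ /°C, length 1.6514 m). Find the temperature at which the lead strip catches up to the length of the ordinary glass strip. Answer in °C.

Equal length when α₁L₁ΔT − α₂L₂ΔT = L₂ − L₁ = 4.90×10⁻³ m
α₁L₁ = 4.6102×10⁻⁵, α₂L₂ = 1.48626×10⁻⁵ → Δ(αL) = 3.12394×10⁻⁵ m/K
ΔT = 4.90×10⁻³ / 3.12394×10⁻⁵ = 156.853 K, so T = 21.7 + 156.853 = 178.553 °C

T = 178.6 °C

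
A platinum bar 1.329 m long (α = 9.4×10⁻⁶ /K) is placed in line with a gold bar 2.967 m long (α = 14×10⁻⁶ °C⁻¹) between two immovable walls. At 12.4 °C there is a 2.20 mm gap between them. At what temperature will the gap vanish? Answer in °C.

T = 53.1 °C

Gap closes when ΔL₁ + ΔL₂ = 2.20 mm = 2.20×10⁻³ m
(α₁L₁ + α₂L₂)ΔT = g
α₁L₁ + α₂L₂ = 9.4×10⁻⁶×1.329 + 14×10⁻⁶×2.967 = 5.40306×10⁻⁵ m/K
ΔT = 2.20×10⁻³ / 5.40306×10⁻⁵ = 40.718 K
T = 12.4 + 40.718 = 53.118 °C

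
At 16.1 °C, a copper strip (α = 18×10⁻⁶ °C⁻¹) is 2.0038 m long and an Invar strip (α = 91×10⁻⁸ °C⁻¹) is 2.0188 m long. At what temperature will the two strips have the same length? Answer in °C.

L₁(1 + α₁ΔT) = L₂(1 + α₂ΔT) ⇒ ΔT = (L₂ − L₁)/(α₁L₁ − α₂L₂)
L₂ − L₁ = 2.0188 − 2.0038 = 1.50×10⁻² m
α₁L₁ − α₂L₂ = 18×10⁻⁶×2.0038 − 91×10⁻⁸×2.0188 = 3.4231292×10⁻⁵ m/K
ΔT = 1.50×10⁻² / 3.4231292×10⁻⁵ = 438.196 K
T = 16.1 + 438.196 = 454.296 °C

T = 454.3 °C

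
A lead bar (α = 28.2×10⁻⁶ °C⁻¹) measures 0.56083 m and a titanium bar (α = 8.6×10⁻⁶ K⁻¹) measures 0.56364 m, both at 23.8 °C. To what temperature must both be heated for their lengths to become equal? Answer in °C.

T = 280.0 °C

L₁(1 + α₁ΔT) = L₂(1 + α₂ΔT) ⇒ ΔT = (L₂ − L₁)/(α₁L₁ − α₂L₂)
L₂ − L₁ = 0.56364 − 0.56083 = 2.81×10⁻³ m
α₁L₁ − α₂L₂ = 28.2×10⁻⁶×0.56083 − 8.6×10⁻⁶×0.56364 = 1.0968102×10⁻⁵ m/K
ΔT = 2.81×10⁻³ / 1.0968102×10⁻⁵ = 256.197 K
T = 23.8 + 256.197 = 279.997 °C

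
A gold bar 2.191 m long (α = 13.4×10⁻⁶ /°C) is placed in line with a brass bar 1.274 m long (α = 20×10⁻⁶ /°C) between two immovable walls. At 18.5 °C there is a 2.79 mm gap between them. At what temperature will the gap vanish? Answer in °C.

T = 69.4 °C

Gap closes when ΔL₁ + ΔL₂ = 2.79 mm = 2.79×10⁻³ m
(α₁L₁ + α₂L₂)ΔT = g
α₁L₁ + α₂L₂ = 13.4×10⁻⁶×2.191 + 20×10⁻⁶×1.274 = 5.48394×10⁻⁵ m/K
ΔT = 2.79×10⁻³ / 5.48394×10⁻⁵ = 50.876 K
T = 18.5 + 50.876 = 69.376 °C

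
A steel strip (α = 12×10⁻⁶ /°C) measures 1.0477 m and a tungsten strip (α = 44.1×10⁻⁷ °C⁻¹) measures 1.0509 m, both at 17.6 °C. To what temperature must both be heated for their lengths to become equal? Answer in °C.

L₁(1 + α₁ΔT) = L₂(1 + α₂ΔT) ⇒ ΔT = (L₂ − L₁)/(α₁L₁ − α₂L₂)
L₂ − L₁ = 1.0509 − 1.0477 = 3.20×10⁻³ m
α₁L₁ − α₂L₂ = 12×10⁻⁶×1.0477 − 44.1×10⁻⁷×1.0509 = 7.937931×10⁻⁶ m/K
ΔT = 3.20×10⁻³ / 7.937931×10⁻⁶ = 403.128 K
T = 17.6 + 403.128 = 420.728 °C

T = 420.7 °C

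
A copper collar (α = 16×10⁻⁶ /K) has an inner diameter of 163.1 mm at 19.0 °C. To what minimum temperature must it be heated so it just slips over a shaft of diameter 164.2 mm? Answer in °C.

T = 441 °C

Required Δd = 164.2 − 163.1 = 1.1 mm
Δd = αd₀ΔT ⇒ ΔT = Δd/(αd₀) = 1.1 / (16×10⁻⁶ × 163.1) = 421.52 K
T_min = 19.0 + 421.52 = 440.52 °C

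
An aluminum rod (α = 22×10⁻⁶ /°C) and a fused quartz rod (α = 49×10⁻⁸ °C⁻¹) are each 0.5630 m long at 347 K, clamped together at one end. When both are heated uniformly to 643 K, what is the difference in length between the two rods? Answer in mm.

3.58 mm

ΔT = 296 K
aluminum: ΔL = 22×10⁻⁶ × 0.5630 m × 296 = 3.6663×10⁻³ m = 3.6663 mm
fused quartz: ΔL = 49×10⁻⁸ × 0.5630 m × 296 = 8.1658×10⁻⁵ m = 0.081658 mm
difference = 3.6663 − 0.081658 = 3.584642 mm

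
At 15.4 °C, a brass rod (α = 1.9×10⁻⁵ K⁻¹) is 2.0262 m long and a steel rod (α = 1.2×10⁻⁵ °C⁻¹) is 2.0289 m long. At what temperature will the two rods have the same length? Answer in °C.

T = 206.2 °C

Equal length when α₁L₁ΔT − α₂L₂ΔT = L₂ − L₁ = 2.70×10⁻³ m
α₁L₁ = 3.84978×10⁻⁵, α₂L₂ = 2.43468×10⁻⁵ → Δ(αL) = 1.4151×10⁻⁵ m/K
ΔT = 2.70×10⁻³ / 1.4151×10⁻⁵ = 190.799 K, so T = 15.4 + 190.799 = 206.199 °C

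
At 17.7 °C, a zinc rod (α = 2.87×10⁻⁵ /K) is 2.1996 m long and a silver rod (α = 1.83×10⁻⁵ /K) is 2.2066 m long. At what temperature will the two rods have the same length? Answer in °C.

T = 325.4 °C

L₁(1 + α₁ΔT) = L₂(1 + α₂ΔT) ⇒ ΔT = (L₂ − L₁)/(α₁L₁ − α₂L₂)
L₂ − L₁ = 2.2066 − 2.1996 = 7.00×10⁻³ m
α₁L₁ − α₂L₂ = 2.87×10⁻⁵×2.1996 − 1.83×10⁻⁵×2.2066 = 2.274774×10⁻⁵ m/K
ΔT = 7.00×10⁻³ / 2.274774×10⁻⁵ = 307.723 K
T = 17.7 + 307.723 = 325.423 °C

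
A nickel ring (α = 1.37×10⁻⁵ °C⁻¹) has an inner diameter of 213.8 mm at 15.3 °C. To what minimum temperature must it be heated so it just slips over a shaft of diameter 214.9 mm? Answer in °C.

Required Δd = 214.9 − 213.8 = 1.1 mm
Δd = αd₀ΔT ⇒ ΔT = Δd/(αd₀) = 1.1 / (1.37×10⁻⁵ × 213.8) = 375.55 K
T_min = 15.3 + 375.55 = 390.85 °C

T = 391 °C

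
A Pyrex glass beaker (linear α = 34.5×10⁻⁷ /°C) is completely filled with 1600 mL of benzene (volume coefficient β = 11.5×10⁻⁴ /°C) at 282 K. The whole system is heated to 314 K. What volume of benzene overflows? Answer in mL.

58.4 mL

The beaker also expands: β_container ≈ 3α = 1.035×10⁻⁵ /K
Net overflow = V₀(β_liq − 3α_cont)ΔT
β − 3α = 1.15×10⁻³ − 1.035×10⁻⁵ = 1.13965×10⁻³ /K; ΔT = 32 K
ΔV = 1600 × 1.13965×10⁻³ × 32 = 58.4 mL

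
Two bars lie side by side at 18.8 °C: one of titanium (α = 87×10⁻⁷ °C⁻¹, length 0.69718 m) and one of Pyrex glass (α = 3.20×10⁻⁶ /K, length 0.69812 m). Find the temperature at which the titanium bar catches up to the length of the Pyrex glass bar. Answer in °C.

Equal length when α₁L₁ΔT − α₂L₂ΔT = L₂ − L₁ = 9.40×10⁻⁴ m
α₁L₁ = 6.065466×10⁻⁶, α₂L₂ = 2.233984×10⁻⁶ → Δ(αL) = 3.831482×10⁻⁶ m/K
ΔT = 9.40×10⁻⁴ / 3.831482×10⁻⁶ = 245.336 K, so T = 18.8 + 245.336 = 264.136 °C

T = 264.1 °C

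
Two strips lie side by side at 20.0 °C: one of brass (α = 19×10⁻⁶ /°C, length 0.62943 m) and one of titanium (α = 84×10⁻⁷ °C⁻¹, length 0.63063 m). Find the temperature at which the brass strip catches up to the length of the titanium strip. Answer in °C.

Equal length when α₁L₁ΔT − α₂L₂ΔT = L₂ − L₁ = 1.20×10⁻³ m
α₁L₁ = 1.195917×10⁻⁵, α₂L₂ = 5.297292×10⁻⁶ → Δ(αL) = 6.661878×10⁻⁶ m/K
ΔT = 1.20×10⁻³ / 6.661878×10⁻⁶ = 180.129 K, so T = 20.0 + 180.129 = 200.129 °C

T = 200.1 °C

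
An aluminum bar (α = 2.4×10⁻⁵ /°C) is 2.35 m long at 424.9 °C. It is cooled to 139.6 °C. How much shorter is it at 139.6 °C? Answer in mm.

ΔL = 16.1 mm

|ΔT| = |139.6 − 424.9| = 285.3 K
ΔL = αL₀ΔT = (2.4×10⁻⁵)(2.35)(285.3) = 1.61×10⁻² m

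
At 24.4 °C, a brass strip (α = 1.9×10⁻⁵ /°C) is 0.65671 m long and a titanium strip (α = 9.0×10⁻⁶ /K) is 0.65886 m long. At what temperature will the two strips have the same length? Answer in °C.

L₁(1 + α₁ΔT) = L₂(1 + α₂ΔT) ⇒ ΔT = (L₂ − L₁)/(α₁L₁ − α₂L₂)
L₂ − L₁ = 0.65886 − 0.65671 = 2.15×10⁻³ m
α₁L₁ − α₂L₂ = 1.9×10⁻⁵×0.65671 − 9.0×10⁻⁶×0.65886 = 6.54775×10⁻⁶ m/K
ΔT = 2.15×10⁻³ / 6.54775×10⁻⁶ = 328.357 K
T = 24.4 + 328.357 = 352.757 °C

T = 352.8 °C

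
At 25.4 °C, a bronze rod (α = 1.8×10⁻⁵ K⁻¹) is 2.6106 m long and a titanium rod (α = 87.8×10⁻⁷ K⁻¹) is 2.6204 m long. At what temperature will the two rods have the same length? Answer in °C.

Equal length when α₁L₁ΔT − α₂L₂ΔT = L₂ − L₁ = 9.80×10⁻³ m
α₁L₁ = 4.69908×10⁻⁵, α₂L₂ = 2.3007112×10⁻⁵ → Δ(αL) = 2.3983688×10⁻⁵ m/K
ΔT = 9.80×10⁻³ / 2.3983688×10⁻⁵ = 408.611 K, so T = 25.4 + 408.611 = 434.011 °C

T = 434.0 °C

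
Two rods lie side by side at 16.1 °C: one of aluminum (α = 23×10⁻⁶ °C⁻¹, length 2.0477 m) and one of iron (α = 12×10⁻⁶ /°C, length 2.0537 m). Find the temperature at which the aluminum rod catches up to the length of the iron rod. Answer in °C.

Equal length when α₁L₁ΔT − α₂L₂ΔT = L₂ − L₁ = 6.00×10⁻³ m
α₁L₁ = 4.70971×10⁻⁵, α₂L₂ = 2.46444×10⁻⁵ → Δ(αL) = 2.24527×10⁻⁵ m/K
ΔT = 6.00×10⁻³ / 2.24527×10⁻⁵ = 267.228 K, so T = 16.1 + 267.228 = 283.328 °C

T = 283.3 °C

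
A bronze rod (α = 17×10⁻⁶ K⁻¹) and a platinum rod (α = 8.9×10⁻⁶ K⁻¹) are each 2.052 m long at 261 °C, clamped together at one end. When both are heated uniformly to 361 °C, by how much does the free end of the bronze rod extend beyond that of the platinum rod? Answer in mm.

1.66 mm

ΔT = 100 K
bronze: ΔL = 17×10⁻⁶ × 2.052 m × 100 = 3.4884×10⁻³ m = 3.4884 mm
platinum: ΔL = 8.9×10⁻⁶ × 2.052 m × 100 = 1.8263×10⁻³ m = 1.8263 mm
difference = 3.4884 − 1.8263 = 1.6621 mm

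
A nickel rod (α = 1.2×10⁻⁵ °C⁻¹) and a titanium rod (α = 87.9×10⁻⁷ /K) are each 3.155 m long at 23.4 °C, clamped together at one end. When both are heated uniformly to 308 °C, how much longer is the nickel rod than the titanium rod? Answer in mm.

ΔT = 284.6 K
nickel: ΔL = 1.2×10⁻⁵ × 3.155 m × 284.6 = 1.0775×10⁻² m = 10.775 mm
titanium: ΔL = 87.9×10⁻⁷ × 3.155 m × 284.6 = 7.8927×10⁻³ m = 7.8927 mm
difference = 10.775 − 7.8927 = 2.8823 mm

2.88 mm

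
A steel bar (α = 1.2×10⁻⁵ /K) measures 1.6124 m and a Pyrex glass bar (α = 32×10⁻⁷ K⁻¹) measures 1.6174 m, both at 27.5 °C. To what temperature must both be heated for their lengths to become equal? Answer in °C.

Equal length when α₁L₁ΔT − α₂L₂ΔT = L₂ − L₁ = 5.00×10⁻³ m
α₁L₁ = 1.93488×10⁻⁵, α₂L₂ = 5.17568×10⁻⁶ → Δ(αL) = 1.417312×10⁻⁵ m/K
ΔT = 5.00×10⁻³ / 1.417312×10⁻⁵ = 352.780 K, so T = 27.5 + 352.780 = 380.280 °C

T = 380.3 °C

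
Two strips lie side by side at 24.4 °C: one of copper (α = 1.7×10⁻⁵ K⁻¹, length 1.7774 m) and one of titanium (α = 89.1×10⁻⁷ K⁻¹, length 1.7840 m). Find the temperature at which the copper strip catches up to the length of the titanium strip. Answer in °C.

L₁(1 + α₁ΔT) = L₂(1 + α₂ΔT) ⇒ ΔT = (L₂ − L₁)/(α₁L₁ − α₂L₂)
L₂ − L₁ = 1.7840 − 1.7774 = 6.60×10⁻³ m
α₁L₁ − α₂L₂ = 1.7×10⁻⁵×1.7774 − 89.1×10⁻⁷×1.7840 = 1.432036×10⁻⁵ m/K
ΔT = 6.60×10⁻³ / 1.432036×10⁻⁵ = 460.882 K
T = 24.4 + 460.882 = 485.282 °C

T = 485.3 °C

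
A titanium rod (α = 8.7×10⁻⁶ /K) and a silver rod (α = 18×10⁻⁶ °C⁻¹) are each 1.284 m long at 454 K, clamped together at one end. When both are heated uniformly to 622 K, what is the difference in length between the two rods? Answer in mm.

ΔT = 168 K
titanium: ΔL = 8.7×10⁻⁶ × 1.284 m × 168 = 1.8767×10⁻³ m = 1.8767 mm
silver: ΔL = 18×10⁻⁶ × 1.284 m × 168 = 3.8828×10⁻³ m = 3.8828 mm
difference = 3.8828 − 1.8767 = 2.0061 mm

2.01 mm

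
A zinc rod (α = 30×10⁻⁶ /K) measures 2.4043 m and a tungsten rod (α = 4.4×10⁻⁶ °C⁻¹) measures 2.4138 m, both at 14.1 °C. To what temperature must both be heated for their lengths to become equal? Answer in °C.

T = 168.6 °C

L₁(1 + α₁ΔT) = L₂(1 + α₂ΔT) ⇒ ΔT = (L₂ − L₁)/(α₁L₁ − α₂L₂)
L₂ − L₁ = 2.4138 − 2.4043 = 9.50×10⁻³ m
α₁L₁ − α₂L₂ = 30×10⁻⁶×2.4043 − 4.4×10⁻⁶×2.4138 = 6.150828×10⁻⁵ m/K
ΔT = 9.50×10⁻³ / 6.150828×10⁻⁵ = 154.451 K
T = 14.1 + 154.451 = 168.551 °C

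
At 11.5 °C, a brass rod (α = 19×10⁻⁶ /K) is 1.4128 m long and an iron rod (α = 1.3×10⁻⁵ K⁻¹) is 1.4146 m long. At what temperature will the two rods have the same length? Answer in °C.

Equal length when α₁L₁ΔT − α₂L₂ΔT = L₂ − L₁ = 1.80×10⁻³ m
α₁L₁ = 2.68432×10⁻⁵, α₂L₂ = 1.83898×10⁻⁵ → Δ(αL) = 8.4534×10⁻⁶ m/K
ΔT = 1.80×10⁻³ / 8.4534×10⁻⁶ = 212.932 K, so T = 11.5 + 212.932 = 224.432 °C

T = 224.4 °C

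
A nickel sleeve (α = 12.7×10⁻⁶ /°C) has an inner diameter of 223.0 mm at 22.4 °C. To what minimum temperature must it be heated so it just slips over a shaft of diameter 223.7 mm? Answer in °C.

T = 270 °C

Required Δd = 223.7 − 223.0 = 0.7 mm
Δd = αd₀ΔT ⇒ ΔT = Δd/(αd₀) = 0.7 / (12.7×10⁻⁶ × 223.0) = 247.17 K
T_min = 22.4 + 247.17 = 269.57 °C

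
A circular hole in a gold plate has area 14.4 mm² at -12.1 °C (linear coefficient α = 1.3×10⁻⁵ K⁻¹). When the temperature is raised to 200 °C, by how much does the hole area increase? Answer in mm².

ΔA = 0.0794 mm²

Area coefficient ≈ 2α; |ΔT| = 212.1 K
ΔA = 2αA₀ΔT = 2(1.3×10⁻⁵)(14.4)(212.1) = 0.0794 mm²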